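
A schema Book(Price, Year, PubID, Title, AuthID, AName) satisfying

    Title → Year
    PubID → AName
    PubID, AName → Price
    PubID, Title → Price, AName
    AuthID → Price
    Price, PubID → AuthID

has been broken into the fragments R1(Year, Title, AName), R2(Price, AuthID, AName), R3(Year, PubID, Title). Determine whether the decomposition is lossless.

No

Chase test. Columns are Price, Year, PubID, Title, AuthID, AName; row i has aⱼ where attribute j ∈ Ri, else bᵢⱼ.
Initial tableau (one row per fragment):
  row 1: b11 a2 b13 a4 b15 a6
  row 2: a1 b22 b23 b24 a5 a6
  row 3: b31 a2 a3 a4 b35 b36
No row becomes fully distinguished — the join is lossy.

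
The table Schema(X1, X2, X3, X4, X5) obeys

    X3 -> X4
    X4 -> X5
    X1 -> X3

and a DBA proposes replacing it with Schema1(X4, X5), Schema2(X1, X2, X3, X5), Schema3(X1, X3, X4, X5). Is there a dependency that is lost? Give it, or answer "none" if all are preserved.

none

X3 → X4 lies within Schema3.
X4 → X5 lies within Schema1.
X1 → X3 lies within Schema2.
Every dependency is enforceable on the fragments, so the decomposition is dependency-preserving.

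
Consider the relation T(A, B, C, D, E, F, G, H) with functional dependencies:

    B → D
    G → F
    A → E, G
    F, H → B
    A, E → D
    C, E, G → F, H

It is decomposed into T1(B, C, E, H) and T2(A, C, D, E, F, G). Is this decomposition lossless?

No

Common attributes: T1 ∩ T2 = {C, E}.
No dependency enlarges {C, E}, so (C, E)⁺ = {C, E}.
The closure contains neither all of T1 = {B, C, E, H} nor all of T2 = {A, C, D, E, F, G}, so the common attributes are not a superkey of either fragment. The join is lossy.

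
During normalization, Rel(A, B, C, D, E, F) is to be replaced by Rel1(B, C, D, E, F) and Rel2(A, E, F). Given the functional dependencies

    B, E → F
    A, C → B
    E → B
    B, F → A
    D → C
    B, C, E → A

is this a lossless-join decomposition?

Common attributes: Rel1 ∩ Rel2 = {E, F}.
Closure of {E, F}: E → B applies, adding B; B, F → A applies, adding A. So (E, F)⁺ = {A, B, E, F}.
This closure contains every attribute of Rel2, so Rel1 ∩ Rel2 → Rel2. The join is lossless.

Yes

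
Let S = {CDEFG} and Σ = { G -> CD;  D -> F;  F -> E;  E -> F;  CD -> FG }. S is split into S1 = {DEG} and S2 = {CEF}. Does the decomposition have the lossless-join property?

No

Common attributes: S1 ∩ S2 = {E}.
Closure of {E}: E → F applies, adding F. So (E)⁺ = {EF}.
The closure contains neither all of S1 = {DEG} nor all of S2 = {CEF}, so the common attributes are not a superkey of either fragment. The join is lossy.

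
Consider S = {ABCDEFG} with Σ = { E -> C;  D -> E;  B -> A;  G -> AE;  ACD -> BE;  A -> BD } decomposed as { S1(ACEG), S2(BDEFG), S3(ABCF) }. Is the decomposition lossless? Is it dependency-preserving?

Lossless test (chase): Rows 1 and 2 agree on E; apply E→C and equate their C entries. Rows 2 and 3 agree on B; apply B→A and equate their A entries. Rows 1 and 2 agree on A; apply A→BD and equate their BD entries. Rows 1 and 3 agree on A; apply A→BD and equate their BD entries. Rows 1 and 3 agree on D; apply D→E and equate their E entries. Row 2 is now all distinguished symbols — the join is lossless.
Dependency preservation: ACD → BE; A → BD are not contained in any single fragment, but the restricted closure of each left-hand side across the fragments still reaches the right-hand side; the remaining FDs each lie inside some fragment. All dependencies are preserved.

lossless and dependency-preserving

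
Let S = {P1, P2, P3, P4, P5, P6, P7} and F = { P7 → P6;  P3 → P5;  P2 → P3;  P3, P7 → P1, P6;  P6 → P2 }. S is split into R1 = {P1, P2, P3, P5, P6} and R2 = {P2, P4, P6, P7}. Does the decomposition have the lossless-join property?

Common attributes: R1 ∩ R2 = {P2, P6}.
Closure of {P2, P6}: P2 → P3 applies, adding P3; P3 → P5 applies, adding P5. So (P2, P6)⁺ = {P2, P3, P5, P6}.
The closure contains neither all of R1 = {P1, P2, P3, P5, P6} nor all of R2 = {P2, P4, P6, P7}, so the common attributes are not a superkey of either fragment. The join is lossy.

No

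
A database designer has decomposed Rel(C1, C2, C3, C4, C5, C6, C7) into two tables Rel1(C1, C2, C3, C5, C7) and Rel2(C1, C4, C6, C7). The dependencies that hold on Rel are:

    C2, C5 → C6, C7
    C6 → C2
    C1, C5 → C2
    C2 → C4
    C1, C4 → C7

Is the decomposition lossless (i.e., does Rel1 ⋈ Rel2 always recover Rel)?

No

Common attributes: Rel1 ∩ Rel2 = {C1, C7}.
No dependency enlarges {C1, C7}, so (C1, C7)⁺ = {C1, C7}.
The closure contains neither all of Rel1 = {C1, C2, C3, C5, C7} nor all of Rel2 = {C1, C4, C6, C7}, so the common attributes are not a superkey of either fragment. The join is lossy.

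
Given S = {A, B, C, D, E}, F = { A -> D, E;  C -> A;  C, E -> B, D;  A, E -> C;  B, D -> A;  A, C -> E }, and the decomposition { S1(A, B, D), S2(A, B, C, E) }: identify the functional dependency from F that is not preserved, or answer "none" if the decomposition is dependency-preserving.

none

A → D, E: restricted closure across fragments reaches D, E.
C → A lies within S2.
C, E → B, D: restricted closure across fragments reaches B, D.
A, E → C lies within S2.
B, D → A lies within S1.
A, C → E lies within S2.
Every dependency is enforceable on the fragments, so the decomposition is dependency-preserving.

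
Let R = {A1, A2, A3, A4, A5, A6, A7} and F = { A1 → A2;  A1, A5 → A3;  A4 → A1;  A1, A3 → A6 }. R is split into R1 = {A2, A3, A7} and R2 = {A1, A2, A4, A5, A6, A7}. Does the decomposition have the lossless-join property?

Common attributes: R1 ∩ R2 = {A2, A7}.
No dependency enlarges {A2, A7}, so (A2, A7)⁺ = {A2, A7}.
The closure contains neither all of R1 = {A2, A3, A7} nor all of R2 = {A1, A2, A4, A5, A6, A7}, so the common attributes are not a superkey of either fragment. The join is lossy.

No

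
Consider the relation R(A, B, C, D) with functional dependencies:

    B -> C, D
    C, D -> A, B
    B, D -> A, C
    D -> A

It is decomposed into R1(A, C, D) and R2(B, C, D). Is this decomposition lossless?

Common attributes: R1 ∩ R2 = {C, D}.
Closure of {C, D}: C, D → A, B applies, adding A, B. So (C, D)⁺ = {A, B, C, D}.
This closure contains every attribute of R1, so R1 ∩ R2 → R1. The join is lossless.

Yes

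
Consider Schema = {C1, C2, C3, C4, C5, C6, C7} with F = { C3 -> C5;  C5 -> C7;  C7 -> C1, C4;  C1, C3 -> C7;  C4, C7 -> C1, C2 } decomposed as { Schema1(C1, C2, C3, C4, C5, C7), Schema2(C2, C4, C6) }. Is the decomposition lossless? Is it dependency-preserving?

lossy but dependency-preserving

Lossless test: (C2, C4)⁺ = {C2, C4}, which is a superkey of neither fragment — lossy.
Dependency preservation: every FD's attributes lie within a single fragment, so each can be enforced locally — preserved.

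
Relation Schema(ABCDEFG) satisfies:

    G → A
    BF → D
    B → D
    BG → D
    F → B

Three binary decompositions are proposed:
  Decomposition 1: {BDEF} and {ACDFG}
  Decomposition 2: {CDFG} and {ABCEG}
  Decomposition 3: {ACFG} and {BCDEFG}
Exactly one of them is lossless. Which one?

Decomposition 3

Decomposition 1: common = {DF}, closure = {BDF} → lossy.
Decomposition 2: common = {CG}, closure = {ACG} → lossy.
Decomposition 3: common = {CFG}, closure = {ABCDFG} → lossless.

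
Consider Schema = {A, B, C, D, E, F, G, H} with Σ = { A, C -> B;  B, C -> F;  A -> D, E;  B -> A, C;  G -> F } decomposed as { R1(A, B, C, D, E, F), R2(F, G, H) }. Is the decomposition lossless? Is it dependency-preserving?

lossy but dependency-preserving

Lossless test: (F)⁺ = {F}, which is a superkey of neither fragment — lossy.
Dependency preservation: every FD's attributes lie within a single fragment, so each can be enforced locally — preserved.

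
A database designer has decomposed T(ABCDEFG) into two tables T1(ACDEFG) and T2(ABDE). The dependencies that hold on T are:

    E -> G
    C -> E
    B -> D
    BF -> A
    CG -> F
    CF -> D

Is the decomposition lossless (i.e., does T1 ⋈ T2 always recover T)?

Common attributes: T1 ∩ T2 = {ADE}.
Closure of {ADE}: E → G applies, adding G. So (ADE)⁺ = {ADEG}.
The closure contains neither all of T1 = {ACDEFG} nor all of T2 = {ABDE}, so the common attributes are not a superkey of either fragment. The join is lossy.

No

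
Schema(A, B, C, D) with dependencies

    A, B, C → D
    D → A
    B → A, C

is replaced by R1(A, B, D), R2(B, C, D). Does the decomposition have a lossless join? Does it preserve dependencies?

lossless and dependency-preserving

Lossless test: (B, D)⁺ = {A, B, C, D}, which contains all of one fragment — lossless.
Dependency preservation: A, B, C → D; B → A, C are not contained in any single fragment, but the restricted closure of each left-hand side across the fragments still reaches the right-hand side; the remaining FDs each lie inside some fragment. All dependencies are preserved.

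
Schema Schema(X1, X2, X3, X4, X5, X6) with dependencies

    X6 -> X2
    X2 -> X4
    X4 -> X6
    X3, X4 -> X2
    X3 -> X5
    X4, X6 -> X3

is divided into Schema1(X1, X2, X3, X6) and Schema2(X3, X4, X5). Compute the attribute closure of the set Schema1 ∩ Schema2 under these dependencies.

Schema1 ∩ Schema2 = {X3}.
X3 → X5 applies, adding X5
Closure: {X3, X5}.

X3, X5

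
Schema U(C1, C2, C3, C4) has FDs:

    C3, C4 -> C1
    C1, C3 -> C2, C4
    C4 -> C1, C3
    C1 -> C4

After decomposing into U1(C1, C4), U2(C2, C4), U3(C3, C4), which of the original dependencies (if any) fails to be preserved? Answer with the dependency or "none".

none

C3, C4 → C1: restricted closure across fragments reaches C1.
C1, C3 → C2, C4: restricted closure across fragments reaches C2, C4.
C4 → C1, C3: restricted closure across fragments reaches C1, C3.
C1 → C4 lies within U1.
Every dependency is enforceable on the fragments, so the decomposition is dependency-preserving.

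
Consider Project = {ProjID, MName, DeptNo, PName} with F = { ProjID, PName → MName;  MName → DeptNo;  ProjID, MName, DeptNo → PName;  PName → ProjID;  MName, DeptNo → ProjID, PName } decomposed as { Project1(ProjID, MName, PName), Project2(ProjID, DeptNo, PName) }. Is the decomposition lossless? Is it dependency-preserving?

Lossless test: (ProjID, PName)⁺ = {ProjID, MName, DeptNo, PName}, which contains all of one fragment — lossless.
Dependency preservation: MName → DeptNo; ProjID, MName, DeptNo → PName; MName, DeptNo → ProjID, PName are not contained in any single fragment, but the restricted closure of each left-hand side across the fragments still reaches the right-hand side; the remaining FDs each lie inside some fragment. All dependencies are preserved.

lossless and dependency-preserving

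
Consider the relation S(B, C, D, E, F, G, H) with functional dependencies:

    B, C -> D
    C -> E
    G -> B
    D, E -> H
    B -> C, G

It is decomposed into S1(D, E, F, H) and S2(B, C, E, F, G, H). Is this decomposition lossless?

No

Common attributes: S1 ∩ S2 = {E, F, H}.
No dependency enlarges {E, F, H}, so (E, F, H)⁺ = {E, F, H}.
The closure contains neither all of S1 = {D, E, F, H} nor all of S2 = {B, C, E, F, G, H}, so the common attributes are not a superkey of either fragment. The join is lossy.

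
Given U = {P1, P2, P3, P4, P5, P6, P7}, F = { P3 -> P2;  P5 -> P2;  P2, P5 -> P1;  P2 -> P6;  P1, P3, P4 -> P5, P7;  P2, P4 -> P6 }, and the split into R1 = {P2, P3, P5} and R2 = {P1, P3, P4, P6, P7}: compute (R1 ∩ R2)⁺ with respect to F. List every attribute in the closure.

R1 ∩ R2 = {P3}.
P3 → P2 applies, adding P2
P2 → P6 applies, adding P6
Closure: {P2, P3, P6}.

P2, P3, P6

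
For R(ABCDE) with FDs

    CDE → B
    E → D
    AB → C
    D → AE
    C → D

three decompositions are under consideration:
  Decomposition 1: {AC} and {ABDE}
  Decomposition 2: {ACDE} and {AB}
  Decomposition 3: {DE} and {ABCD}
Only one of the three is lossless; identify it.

Decomposition 1: common = {A}, closure = {A} → lossy.
Decomposition 2: common = {A}, closure = {A} → lossy.
Decomposition 3: common = {D}, closure = {ADE} → lossless.

Decomposition 3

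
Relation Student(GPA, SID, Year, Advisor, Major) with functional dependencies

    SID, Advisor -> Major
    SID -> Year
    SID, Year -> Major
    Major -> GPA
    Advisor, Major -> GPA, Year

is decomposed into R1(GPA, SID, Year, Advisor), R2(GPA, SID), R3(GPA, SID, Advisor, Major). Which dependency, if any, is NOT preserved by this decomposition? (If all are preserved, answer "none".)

Check Advisor, Major → GPA, Year: no single fragment contains all of {GPA, Year, Advisor, Major}, and the restricted closure of {Advisor, Major} across the fragments never reaches {GPA, Year}.
SID, Advisor → Major is preserved.
SID → Year is preserved.
SID, Year → Major is preserved.
Major → GPA is preserved.

Advisor, Major -> GPA, Year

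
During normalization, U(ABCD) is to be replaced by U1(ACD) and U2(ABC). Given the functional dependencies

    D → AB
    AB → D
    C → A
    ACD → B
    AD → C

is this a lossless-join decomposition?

No

Common attributes: U1 ∩ U2 = {AC}.
No dependency enlarges {AC}, so (AC)⁺ = {AC}.
The closure contains neither all of U1 = {ACD} nor all of U2 = {ABC}, so the common attributes are not a superkey of either fragment. The join is lossy.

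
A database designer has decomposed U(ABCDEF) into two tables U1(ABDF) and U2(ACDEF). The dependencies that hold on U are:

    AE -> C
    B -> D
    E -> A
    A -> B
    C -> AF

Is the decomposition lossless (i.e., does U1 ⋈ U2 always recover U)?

Yes

Common attributes: U1 ∩ U2 = {ADF}.
Closure of {ADF}: A → B applies, adding B. So (ADF)⁺ = {ABDF}.
This closure contains every attribute of U1, so U1 ∩ U2 → U1. The join is lossless.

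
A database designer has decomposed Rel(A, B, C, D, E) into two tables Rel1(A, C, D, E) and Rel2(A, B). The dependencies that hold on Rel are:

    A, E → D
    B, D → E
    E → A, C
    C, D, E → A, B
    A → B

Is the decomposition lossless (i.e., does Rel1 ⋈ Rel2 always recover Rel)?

Yes

Common attributes: Rel1 ∩ Rel2 = {A}.
Closure of {A}: A → B applies, adding B. So (A)⁺ = {A, B}.
This closure contains every attribute of Rel2, so Rel1 ∩ Rel2 → Rel2. The join is lossless.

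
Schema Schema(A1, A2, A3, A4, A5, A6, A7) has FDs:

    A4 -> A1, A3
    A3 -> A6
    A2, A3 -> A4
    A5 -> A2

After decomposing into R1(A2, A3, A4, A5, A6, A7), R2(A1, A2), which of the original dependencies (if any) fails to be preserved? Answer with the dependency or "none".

A4 -> A1, A3

Check A4 → A1, A3: no single fragment contains all of {A1, A3, A4}, and the restricted closure of {A4} across the fragments never reaches {A1, A3}.
A3 → A6 is preserved.
A2, A3 → A4 is preserved.
A5 → A2 is preserved.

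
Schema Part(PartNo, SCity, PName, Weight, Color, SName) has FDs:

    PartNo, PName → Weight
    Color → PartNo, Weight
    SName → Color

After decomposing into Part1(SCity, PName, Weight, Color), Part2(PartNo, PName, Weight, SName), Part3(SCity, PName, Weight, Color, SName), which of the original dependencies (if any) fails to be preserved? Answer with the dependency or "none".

Color → PartNo, Weight

Check Color → PartNo, Weight: no single fragment contains all of {PartNo, Weight, Color}, and the restricted closure of {Color} across the fragments never reaches {PartNo, Weight}.
PartNo, PName → Weight is preserved.
SName → Color is preserved.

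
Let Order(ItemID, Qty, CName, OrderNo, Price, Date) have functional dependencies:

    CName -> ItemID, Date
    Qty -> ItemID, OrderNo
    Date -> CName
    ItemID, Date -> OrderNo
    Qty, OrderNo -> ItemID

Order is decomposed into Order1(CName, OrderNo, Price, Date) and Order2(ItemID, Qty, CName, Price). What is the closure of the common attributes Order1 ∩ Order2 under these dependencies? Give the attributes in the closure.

ItemID, CName, OrderNo, Price, Date

Order1 ∩ Order2 = {CName, Price}.
CName → ItemID, Date applies, adding ItemID, Date
ItemID, Date → OrderNo applies, adding OrderNo
Closure: {ItemID, CName, OrderNo, Price, Date}.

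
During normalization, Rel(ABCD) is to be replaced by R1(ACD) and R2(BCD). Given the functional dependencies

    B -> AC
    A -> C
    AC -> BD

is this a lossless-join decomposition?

Common attributes: R1 ∩ R2 = {CD}.
No dependency enlarges {CD}, so (CD)⁺ = {CD}.
The closure contains neither all of R1 = {ACD} nor all of R2 = {BCD}, so the common attributes are not a superkey of either fragment. The join is lossy.

No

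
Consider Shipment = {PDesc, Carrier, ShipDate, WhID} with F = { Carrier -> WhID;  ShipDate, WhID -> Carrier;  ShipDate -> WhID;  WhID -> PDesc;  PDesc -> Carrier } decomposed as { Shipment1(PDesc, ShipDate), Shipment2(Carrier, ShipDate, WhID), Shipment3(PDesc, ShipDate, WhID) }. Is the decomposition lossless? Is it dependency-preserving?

lossless and dependency-preserving

Lossless test (chase): Rows 2 and 3 agree on ShipDate, WhID; apply ShipDate, WhID→Carrier and equate their Carrier entries. Rows 1 and 2 agree on ShipDate; apply ShipDate→WhID and equate their WhID entries. Rows 1 and 2 agree on WhID; apply WhID→PDesc and equate their PDesc entries. Rows 1 and 2 agree on PDesc; apply PDesc→Carrier and equate their Carrier entries. Row 1 is now all distinguished symbols — the join is lossless.
Dependency preservation: PDesc → Carrier is not contained in any single fragment, but the restricted closure of its left-hand side across the fragments still reaches the right-hand side; the remaining FDs each lie inside some fragment. All dependencies are preserved.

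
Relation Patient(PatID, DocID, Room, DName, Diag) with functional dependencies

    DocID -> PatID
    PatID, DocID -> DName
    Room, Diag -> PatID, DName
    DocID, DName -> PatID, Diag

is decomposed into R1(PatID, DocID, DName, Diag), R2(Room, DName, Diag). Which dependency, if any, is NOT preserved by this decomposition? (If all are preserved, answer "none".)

Check Room, Diag → PatID, DName: no single fragment contains all of {PatID, Room, DName, Diag}, and the restricted closure of {Room, Diag} across the fragments never reaches {PatID, DName}.
DocID → PatID is preserved.
PatID, DocID → DName is preserved.
DocID, DName → PatID, Diag is preserved.

Room, Diag -> PatID, DName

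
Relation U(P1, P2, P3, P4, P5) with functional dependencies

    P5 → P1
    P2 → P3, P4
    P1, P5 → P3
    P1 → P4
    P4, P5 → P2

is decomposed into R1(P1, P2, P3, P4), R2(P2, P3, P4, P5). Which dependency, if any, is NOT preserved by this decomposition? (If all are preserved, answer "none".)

P5 → P1

Check P5 → P1: no single fragment contains all of {P1, P5}, and the restricted closure of {P5} across the fragments never reaches {P1}.
P2 → P3, P4 is preserved.
P1, P5 → P3 is preserved.
P1 → P4 is preserved.
P4, P5 → P2 is preserved.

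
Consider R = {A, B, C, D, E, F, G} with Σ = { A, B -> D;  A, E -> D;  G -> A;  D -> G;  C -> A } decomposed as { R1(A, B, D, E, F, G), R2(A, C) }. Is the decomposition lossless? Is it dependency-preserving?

Lossless test: (A)⁺ = {A}, which is a superkey of neither fragment — lossy.
Dependency preservation: every FD's attributes lie within a single fragment, so each can be enforced locally — preserved.

lossy but dependency-preserving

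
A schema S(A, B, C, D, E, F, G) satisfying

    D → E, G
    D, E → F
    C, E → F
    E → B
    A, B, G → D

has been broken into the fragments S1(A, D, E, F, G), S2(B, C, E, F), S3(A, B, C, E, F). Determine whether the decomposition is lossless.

No

Chase test. Columns are A, B, C, D, E, F, G; row i has aⱼ where attribute j ∈ Si, else bᵢⱼ.
Initial tableau (one row per fragment):
  row 1: a1 b12 b13 a4 a5 a6 a7
  row 2: b21 a2 a3 b24 a5 a6 b27
  row 3: a1 a2 a3 b34 a5 a6 b37
Rows 1 and 2 agree on E; apply E→B and equate their B entries.
No row becomes fully distinguished — the join is lossy.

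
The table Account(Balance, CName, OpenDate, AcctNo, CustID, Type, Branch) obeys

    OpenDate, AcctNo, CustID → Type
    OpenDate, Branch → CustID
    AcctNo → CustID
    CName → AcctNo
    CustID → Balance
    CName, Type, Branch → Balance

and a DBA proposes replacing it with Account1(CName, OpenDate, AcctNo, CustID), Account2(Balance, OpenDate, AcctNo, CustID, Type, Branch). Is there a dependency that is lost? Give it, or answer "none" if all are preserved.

OpenDate, AcctNo, CustID → Type lies within Account2.
OpenDate, Branch → CustID lies within Account2.
AcctNo → CustID lies within Account1.
CName → AcctNo lies within Account1.
CustID → Balance lies within Account2.
CName, Type, Branch → Balance: restricted closure across fragments reaches Balance.
Every dependency is enforceable on the fragments, so the decomposition is dependency-preserving.

none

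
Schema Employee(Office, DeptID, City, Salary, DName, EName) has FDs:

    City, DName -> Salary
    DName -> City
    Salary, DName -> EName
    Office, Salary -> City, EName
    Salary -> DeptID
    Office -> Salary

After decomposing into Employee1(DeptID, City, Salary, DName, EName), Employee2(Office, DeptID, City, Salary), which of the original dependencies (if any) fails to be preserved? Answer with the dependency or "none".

Office, Salary -> City, EName

Check Office, Salary → City, EName: no single fragment contains all of {Office, City, Salary, EName}, and the restricted closure of {Office, Salary} across the fragments never reaches {City, EName}.
City, DName → Salary is preserved.
DName → City is preserved.
Salary, DName → EName is preserved.
Salary → DeptID is preserved.
Office → Salary is preserved.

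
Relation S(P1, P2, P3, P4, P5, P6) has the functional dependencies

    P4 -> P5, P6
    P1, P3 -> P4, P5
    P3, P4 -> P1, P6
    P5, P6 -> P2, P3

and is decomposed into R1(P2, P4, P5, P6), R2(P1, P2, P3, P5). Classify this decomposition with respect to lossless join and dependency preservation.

Lossless test: (P2, P5)⁺ = {P2, P5}, which is a superkey of neither fragment — lossy.
Dependency preservation: the restricted closure of {P1, P3} across the fragments never reaches {P4, P5}, so P1, P3 → P4, P5 cannot be enforced without a join — not preserved.

lossy and not dependency-preserving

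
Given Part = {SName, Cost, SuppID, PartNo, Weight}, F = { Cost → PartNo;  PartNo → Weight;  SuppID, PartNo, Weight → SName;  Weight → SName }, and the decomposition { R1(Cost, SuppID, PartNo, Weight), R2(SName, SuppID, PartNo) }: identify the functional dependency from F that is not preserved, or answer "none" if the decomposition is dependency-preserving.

Weight → SName

Check Weight → SName: no single fragment contains all of {SName, Weight}, and the restricted closure of {Weight} across the fragments never reaches {SName}.
Cost → PartNo is preserved.
PartNo → Weight is preserved.
SuppID, PartNo, Weight → SName is preserved.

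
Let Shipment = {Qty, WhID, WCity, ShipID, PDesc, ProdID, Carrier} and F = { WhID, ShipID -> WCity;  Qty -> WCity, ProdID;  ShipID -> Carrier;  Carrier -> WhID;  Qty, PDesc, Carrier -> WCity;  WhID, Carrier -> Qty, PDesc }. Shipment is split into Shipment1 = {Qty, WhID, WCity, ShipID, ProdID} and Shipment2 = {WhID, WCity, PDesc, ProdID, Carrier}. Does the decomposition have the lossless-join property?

No

Common attributes: Shipment1 ∩ Shipment2 = {WhID, WCity, ProdID}.
No dependency enlarges {WhID, WCity, ProdID}, so (WhID, WCity, ProdID)⁺ = {WhID, WCity, ProdID}.
The closure contains neither all of Shipment1 = {Qty, WhID, WCity, ShipID, ProdID} nor all of Shipment2 = {WhID, WCity, PDesc, ProdID, Carrier}, so the common attributes are not a superkey of either fragment. The join is lossy.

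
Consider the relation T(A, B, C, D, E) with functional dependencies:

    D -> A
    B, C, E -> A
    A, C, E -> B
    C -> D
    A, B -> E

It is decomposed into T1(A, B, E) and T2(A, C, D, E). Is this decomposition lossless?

No

Common attributes: T1 ∩ T2 = {A, E}.
No dependency enlarges {A, E}, so (A, E)⁺ = {A, E}.
The closure contains neither all of T1 = {A, B, E} nor all of T2 = {A, C, D, E}, so the common attributes are not a superkey of either fragment. The join is lossy.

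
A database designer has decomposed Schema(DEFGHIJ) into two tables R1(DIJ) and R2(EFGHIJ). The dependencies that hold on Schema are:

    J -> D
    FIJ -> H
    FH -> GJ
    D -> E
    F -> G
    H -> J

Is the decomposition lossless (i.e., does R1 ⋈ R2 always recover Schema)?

Yes

Common attributes: R1 ∩ R2 = {IJ}.
Closure of {IJ}: J → D applies, adding D; D → E applies, adding E. So (IJ)⁺ = {DEIJ}.
This closure contains every attribute of R1, so R1 ∩ R2 → R1. The join is lossless.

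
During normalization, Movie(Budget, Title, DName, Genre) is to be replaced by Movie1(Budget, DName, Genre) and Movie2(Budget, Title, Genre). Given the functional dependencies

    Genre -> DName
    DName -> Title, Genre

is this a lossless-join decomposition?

Common attributes: Movie1 ∩ Movie2 = {Budget, Genre}.
Closure of {Budget, Genre}: Genre → DName applies, adding DName; DName → Title, Genre applies, adding Title. So (Budget, Genre)⁺ = {Budget, Title, DName, Genre}.
This closure contains every attribute of Movie1, so Movie1 ∩ Movie2 → Movie1. The join is lossless.

Yes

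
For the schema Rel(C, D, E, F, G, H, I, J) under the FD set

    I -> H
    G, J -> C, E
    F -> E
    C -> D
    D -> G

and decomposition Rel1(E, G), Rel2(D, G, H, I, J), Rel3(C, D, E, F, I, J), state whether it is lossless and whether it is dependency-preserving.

lossless and dependency-preserving

Lossless test (chase): Rows 2 and 3 agree on I; apply I→H and equate their H entries. Rows 2 and 3 agree on D; apply D→G and equate their G entries. Rows 2 and 3 agree on G, J; apply G, J→C, E and equate their C, E entries. Row 3 is now all distinguished symbols — the join is lossless.
Dependency preservation: G, J → C, E is not contained in any single fragment, but the restricted closure of its left-hand side across the fragments still reaches the right-hand side; the remaining FDs each lie inside some fragment. All dependencies are preserved.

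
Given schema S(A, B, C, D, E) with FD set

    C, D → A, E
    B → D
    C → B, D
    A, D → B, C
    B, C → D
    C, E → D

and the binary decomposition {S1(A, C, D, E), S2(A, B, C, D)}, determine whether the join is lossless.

Yes

Common attributes: S1 ∩ S2 = {A, C, D}.
Closure of {A, C, D}: C, D → A, E applies, adding E; C → B, D applies, adding B. So (A, C, D)⁺ = {A, B, C, D, E}.
This closure contains every attribute of S1, so S1 ∩ S2 → S1. The join is lossless.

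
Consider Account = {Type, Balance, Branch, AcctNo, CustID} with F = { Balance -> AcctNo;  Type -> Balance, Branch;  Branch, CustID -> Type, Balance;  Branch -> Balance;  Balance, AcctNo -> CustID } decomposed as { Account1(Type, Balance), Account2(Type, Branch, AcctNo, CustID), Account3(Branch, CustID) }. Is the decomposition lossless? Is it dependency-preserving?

lossless but not dependency-preserving

Lossless test (chase): Rows 1 and 2 agree on Type; apply Type→Balance, Branch and equate their Balance, Branch entries. Rows 2 and 3 agree on Branch, CustID; apply Branch, CustID→Type, Balance and equate their Type, Balance entries. Rows 1 and 2 agree on Balance; apply Balance→AcctNo and equate their AcctNo entries. Rows 1 and 3 agree on Balance; apply Balance→AcctNo and equate their AcctNo entries. Rows 1 and 2 agree on Balance, AcctNo; apply Balance, AcctNo→CustID and equate their CustID entries. Row 1 is now all distinguished symbols — the join is lossless.
Dependency preservation: the restricted closure of {Balance} across the fragments never reaches {AcctNo}, so Balance → AcctNo cannot be enforced without a join — not preserved.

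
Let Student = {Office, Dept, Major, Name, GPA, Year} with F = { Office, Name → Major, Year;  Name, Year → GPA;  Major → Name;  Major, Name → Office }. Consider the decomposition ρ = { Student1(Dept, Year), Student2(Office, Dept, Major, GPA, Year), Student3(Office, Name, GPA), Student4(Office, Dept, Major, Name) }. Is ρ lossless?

Chase test. Columns are Office, Dept, Major, Name, GPA, Year; row i has aⱼ where attribute j ∈ Studenti, else bᵢⱼ.
Initial tableau (one row per fragment):
  row 1: b11 a2 b13 b14 b15 a6
  row 2: a1 a2 a3 b24 a5 a6
  row 3: a1 b32 b33 a4 a5 b36
  row 4: a1 a2 a3 a4 b45 b46
Rows 3 and 4 agree on Office, Name; apply Office, Name→Major, Year and equate their Major, Year entries.
Rows 3 and 4 agree on Name, Year; apply Name, Year→GPA and equate their GPA entries.
Rows 2 and 3 agree on Major; apply Major→Name and equate their Name entries.
Rows 2 and 3 agree on Office, Name; apply Office, Name→Major, Year and equate their Major, Year entries.
Row 2 is now all distinguished symbols — the join is lossless.

Yes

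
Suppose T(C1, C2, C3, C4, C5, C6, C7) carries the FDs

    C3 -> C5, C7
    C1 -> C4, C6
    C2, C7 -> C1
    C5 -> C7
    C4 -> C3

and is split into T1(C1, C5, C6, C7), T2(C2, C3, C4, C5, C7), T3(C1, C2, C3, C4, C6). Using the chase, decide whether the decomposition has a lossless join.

Chase test. Columns are C1, C2, C3, C4, C5, C6, C7; row i has aⱼ where attribute j ∈ Ti, else bᵢⱼ.
Initial tableau (one row per fragment):
  row 1: a1 b12 b13 b14 a5 a6 a7
  row 2: b21 a2 a3 a4 a5 b26 a7
  row 3: a1 a2 a3 a4 b35 a6 b37
Rows 2 and 3 agree on C3; apply C3→C5, C7 and equate their C5, C7 entries.
Rows 1 and 3 agree on C1; apply C1→C4, C6 and equate their C4, C6 entries.
Rows 2 and 3 agree on C2, C7; apply C2, C7→C1 and equate their C1 entries.
Rows 1 and 2 agree on C4; apply C4→C3 and equate their C3 entries.
Rows 1 and 2 agree on C1; apply C1→C4, C6 and equate their C4, C6 entries.
Row 2 is now all distinguished symbols — the join is lossless.

Yes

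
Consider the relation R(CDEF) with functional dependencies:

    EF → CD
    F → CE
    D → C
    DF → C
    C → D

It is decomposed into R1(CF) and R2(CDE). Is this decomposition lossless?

No

Common attributes: R1 ∩ R2 = {C}.
Closure of {C}: C → D applies, adding D. So (C)⁺ = {CD}.
The closure contains neither all of R1 = {CF} nor all of R2 = {CDE}, so the common attributes are not a superkey of either fragment. The join is lossy.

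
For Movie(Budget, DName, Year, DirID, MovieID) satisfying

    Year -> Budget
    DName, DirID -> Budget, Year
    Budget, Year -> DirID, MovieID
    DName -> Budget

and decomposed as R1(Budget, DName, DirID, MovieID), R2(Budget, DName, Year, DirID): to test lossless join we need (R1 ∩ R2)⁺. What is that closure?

R1 ∩ R2 = {Budget, DName, DirID}.
DName, DirID → Budget, Year applies, adding Year
Budget, Year → DirID, MovieID applies, adding MovieID
Closure: {Budget, DName, Year, DirID, MovieID}.

Budget, DName, Year, DirID, MovieID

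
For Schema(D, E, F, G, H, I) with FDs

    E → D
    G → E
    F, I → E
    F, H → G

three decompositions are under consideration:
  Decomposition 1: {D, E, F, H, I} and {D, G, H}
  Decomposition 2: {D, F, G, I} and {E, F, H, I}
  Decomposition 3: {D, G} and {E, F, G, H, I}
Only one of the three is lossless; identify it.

Decomposition 1: common = {D, H}, closure = {D, H} → lossy.
Decomposition 2: common = {F, I}, closure = {D, E, F, I} → lossy.
Decomposition 3: common = {G}, closure = {D, E, G} → lossless.

Decomposition 3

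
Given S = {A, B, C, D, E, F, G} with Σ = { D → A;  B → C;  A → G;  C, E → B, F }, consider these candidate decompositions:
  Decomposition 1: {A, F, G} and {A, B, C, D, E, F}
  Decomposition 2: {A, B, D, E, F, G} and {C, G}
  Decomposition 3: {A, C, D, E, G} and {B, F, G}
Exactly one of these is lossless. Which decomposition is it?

Decomposition 1: common = {A, F}, closure = {A, F, G} → lossless.
Decomposition 2: common = {G}, closure = {G} → lossy.
Decomposition 3: common = {G}, closure = {G} → lossy.

Decomposition 1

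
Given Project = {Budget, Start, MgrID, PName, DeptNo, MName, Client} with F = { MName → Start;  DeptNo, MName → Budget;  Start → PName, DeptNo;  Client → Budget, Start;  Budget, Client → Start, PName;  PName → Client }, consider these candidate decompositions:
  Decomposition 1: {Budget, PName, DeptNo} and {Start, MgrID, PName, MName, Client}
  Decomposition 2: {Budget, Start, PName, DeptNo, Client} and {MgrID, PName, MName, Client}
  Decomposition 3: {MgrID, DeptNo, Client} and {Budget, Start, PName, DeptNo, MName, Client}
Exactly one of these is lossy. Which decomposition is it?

Decomposition 3

Decomposition 1: common = {PName}, closure = {Budget, Start, PName, DeptNo, Client} → lossless.
Decomposition 2: common = {PName, Client}, closure = {Budget, Start, PName, DeptNo, Client} → lossless.
Decomposition 3: common = {DeptNo, Client}, closure = {Budget, Start, PName, DeptNo, Client} → lossy.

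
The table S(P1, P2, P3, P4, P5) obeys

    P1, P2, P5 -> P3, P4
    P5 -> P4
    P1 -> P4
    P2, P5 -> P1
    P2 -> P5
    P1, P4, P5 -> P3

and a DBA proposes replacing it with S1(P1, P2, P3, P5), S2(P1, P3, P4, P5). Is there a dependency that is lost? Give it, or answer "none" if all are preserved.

none

P1, P2, P5 → P3, P4: restricted closure across fragments reaches P3, P4.
P5 → P4 lies within S2.
P1 → P4 lies within S2.
P2, P5 → P1 lies within S1.
P2 → P5 lies within S1.
P1, P4, P5 → P3 lies within S2.
Every dependency is enforceable on the fragments, so the decomposition is dependency-preserving.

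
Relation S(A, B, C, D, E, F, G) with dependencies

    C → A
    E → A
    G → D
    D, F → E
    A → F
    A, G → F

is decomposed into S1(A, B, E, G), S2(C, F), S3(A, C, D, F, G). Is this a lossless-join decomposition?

No

Chase test. Columns are A, B, C, D, E, F, G; row i has aⱼ where attribute j ∈ Si, else bᵢⱼ.
Initial tableau (one row per fragment):
  row 1: a1 a2 b13 b14 a5 b16 a7
  row 2: b21 b22 a3 b24 b25 a6 b27
  row 3: a1 b32 a3 a4 b35 a6 a7
Rows 2 and 3 agree on C; apply C→A and equate their A entries.
Rows 1 and 3 agree on G; apply G→D and equate their D entries.
Rows 1 and 2 agree on A; apply A→F and equate their F entries.
Rows 1 and 3 agree on D, F; apply D, F→E and equate their E entries.
No row becomes fully distinguished — the join is lossy.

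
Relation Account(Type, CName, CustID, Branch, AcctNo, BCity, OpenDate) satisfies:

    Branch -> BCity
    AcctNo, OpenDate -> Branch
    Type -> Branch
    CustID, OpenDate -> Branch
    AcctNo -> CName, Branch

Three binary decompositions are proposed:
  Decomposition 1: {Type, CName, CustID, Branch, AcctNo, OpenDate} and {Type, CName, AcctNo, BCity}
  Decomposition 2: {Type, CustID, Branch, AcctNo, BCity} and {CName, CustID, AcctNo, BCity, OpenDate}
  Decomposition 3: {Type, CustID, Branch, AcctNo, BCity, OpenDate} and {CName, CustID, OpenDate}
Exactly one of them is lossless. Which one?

Decomposition 1

Decomposition 1: common = {Type, CName, AcctNo}, closure = {Type, CName, Branch, AcctNo, BCity} → lossless.
Decomposition 2: common = {CustID, AcctNo, BCity}, closure = {CName, CustID, Branch, AcctNo, BCity} → lossy.
Decomposition 3: common = {CustID, OpenDate}, closure = {CustID, Branch, BCity, OpenDate} → lossy.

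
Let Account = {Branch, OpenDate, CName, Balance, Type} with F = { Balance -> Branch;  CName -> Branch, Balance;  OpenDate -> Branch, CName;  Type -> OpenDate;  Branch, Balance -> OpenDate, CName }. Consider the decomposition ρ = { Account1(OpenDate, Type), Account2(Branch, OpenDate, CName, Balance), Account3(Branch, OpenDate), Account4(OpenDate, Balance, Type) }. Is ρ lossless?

Chase test. Columns are Branch, OpenDate, CName, Balance, Type; row i has aⱼ where attribute j ∈ Accounti, else bᵢⱼ.
Initial tableau (one row per fragment):
  row 1: b11 a2 b13 b14 a5
  row 2: a1 a2 a3 a4 b25
  row 3: a1 a2 b33 b34 b35
  row 4: b41 a2 b43 a4 a5
Rows 2 and 4 agree on Balance; apply Balance→Branch and equate their Branch entries.
Rows 1 and 2 agree on OpenDate; apply OpenDate→Branch, CName and equate their Branch, CName entries.
Rows 1 and 3 agree on OpenDate; apply OpenDate→Branch, CName and equate their Branch, CName entries.
Rows 1 and 4 agree on OpenDate; apply OpenDate→Branch, CName and equate their Branch, CName entries.
Rows 1 and 2 agree on CName; apply CName→Branch, Balance and equate their Branch, Balance entries.
Rows 1 and 3 agree on CName; apply CName→Branch, Balance and equate their Branch, Balance entries.
Row 1 is now all distinguished symbols — the join is lossless.

Yes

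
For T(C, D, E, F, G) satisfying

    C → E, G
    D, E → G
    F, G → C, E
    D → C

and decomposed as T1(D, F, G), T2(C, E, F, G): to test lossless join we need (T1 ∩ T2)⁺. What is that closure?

C, E, F, G

T1 ∩ T2 = {F, G}.
F, G → C, E applies, adding C, E
Closure: {C, E, F, G}.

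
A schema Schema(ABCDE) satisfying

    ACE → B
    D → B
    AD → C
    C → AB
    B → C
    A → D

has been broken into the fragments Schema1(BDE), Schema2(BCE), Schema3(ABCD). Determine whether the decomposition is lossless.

Yes

Chase test. Columns are ABCDE; row i has aⱼ where attribute j ∈ Schemai, else bᵢⱼ.
Initial tableau (one row per fragment):
  row 1: b11 a2 b13 a4 a5
  row 2: b21 a2 a3 b24 a5
  row 3: a1 a2 a3 a4 b35
Rows 2 and 3 agree on C; apply C→AB and equate their AB entries.
Rows 1 and 2 agree on B; apply B→C and equate their C entries.
Rows 2 and 3 agree on A; apply A→D and equate their D entries.
Rows 1 and 2 agree on C; apply C→AB and equate their AB entries.
Row 1 is now all distinguished symbols — the join is lossless.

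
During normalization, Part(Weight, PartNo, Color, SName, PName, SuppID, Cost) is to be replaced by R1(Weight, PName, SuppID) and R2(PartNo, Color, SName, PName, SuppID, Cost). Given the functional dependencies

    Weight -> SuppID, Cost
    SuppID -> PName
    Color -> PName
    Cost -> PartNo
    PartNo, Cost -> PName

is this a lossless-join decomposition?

No

Common attributes: R1 ∩ R2 = {PName, SuppID}.
No dependency enlarges {PName, SuppID}, so (PName, SuppID)⁺ = {PName, SuppID}.
The closure contains neither all of R1 = {Weight, PName, SuppID} nor all of R2 = {PartNo, Color, SName, PName, SuppID, Cost}, so the common attributes are not a superkey of either fragment. The join is lossy.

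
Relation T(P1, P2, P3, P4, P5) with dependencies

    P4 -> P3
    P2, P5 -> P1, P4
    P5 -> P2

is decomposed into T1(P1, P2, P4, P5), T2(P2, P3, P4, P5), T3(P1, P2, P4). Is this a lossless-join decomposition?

Chase test. Columns are P1, P2, P3, P4, P5; row i has aⱼ where attribute j ∈ Ti, else bᵢⱼ.
Initial tableau (one row per fragment):
  row 1: a1 a2 b13 a4 a5
  row 2: b21 a2 a3 a4 a5
  row 3: a1 a2 b33 a4 b35
Rows 1 and 2 agree on P4; apply P4→P3 and equate their P3 entries.
Rows 1 and 3 agree on P4; apply P4→P3 and equate their P3 entries.
Rows 1 and 2 agree on P2, P5; apply P2, P5→P1, P4 and equate their P1, P4 entries.
Row 1 is now all distinguished symbols — the join is lossless.

Yes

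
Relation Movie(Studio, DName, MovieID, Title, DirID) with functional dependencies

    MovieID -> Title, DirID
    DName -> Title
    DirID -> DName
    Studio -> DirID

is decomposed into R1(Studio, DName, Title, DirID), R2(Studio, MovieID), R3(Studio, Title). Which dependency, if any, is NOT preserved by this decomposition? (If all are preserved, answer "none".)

Check MovieID → Title, DirID: no single fragment contains all of {MovieID, Title, DirID}, and the restricted closure of {MovieID} across the fragments never reaches {Title, DirID}.
DName → Title is preserved.
DirID → DName is preserved.
Studio → DirID is preserved.

MovieID -> Title, DirID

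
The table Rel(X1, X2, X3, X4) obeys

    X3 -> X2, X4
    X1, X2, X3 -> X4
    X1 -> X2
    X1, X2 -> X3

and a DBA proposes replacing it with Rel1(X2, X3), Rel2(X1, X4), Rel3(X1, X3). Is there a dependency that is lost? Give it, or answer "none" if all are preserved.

X3 -> X2, X4

Check X3 → X2, X4: no single fragment contains all of {X2, X3, X4}, and the restricted closure of {X3} across the fragments never reaches {X2, X4}.
X1, X2, X3 → X4 is preserved.
X1 → X2 is preserved.
X1, X2 → X3 is preserved.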